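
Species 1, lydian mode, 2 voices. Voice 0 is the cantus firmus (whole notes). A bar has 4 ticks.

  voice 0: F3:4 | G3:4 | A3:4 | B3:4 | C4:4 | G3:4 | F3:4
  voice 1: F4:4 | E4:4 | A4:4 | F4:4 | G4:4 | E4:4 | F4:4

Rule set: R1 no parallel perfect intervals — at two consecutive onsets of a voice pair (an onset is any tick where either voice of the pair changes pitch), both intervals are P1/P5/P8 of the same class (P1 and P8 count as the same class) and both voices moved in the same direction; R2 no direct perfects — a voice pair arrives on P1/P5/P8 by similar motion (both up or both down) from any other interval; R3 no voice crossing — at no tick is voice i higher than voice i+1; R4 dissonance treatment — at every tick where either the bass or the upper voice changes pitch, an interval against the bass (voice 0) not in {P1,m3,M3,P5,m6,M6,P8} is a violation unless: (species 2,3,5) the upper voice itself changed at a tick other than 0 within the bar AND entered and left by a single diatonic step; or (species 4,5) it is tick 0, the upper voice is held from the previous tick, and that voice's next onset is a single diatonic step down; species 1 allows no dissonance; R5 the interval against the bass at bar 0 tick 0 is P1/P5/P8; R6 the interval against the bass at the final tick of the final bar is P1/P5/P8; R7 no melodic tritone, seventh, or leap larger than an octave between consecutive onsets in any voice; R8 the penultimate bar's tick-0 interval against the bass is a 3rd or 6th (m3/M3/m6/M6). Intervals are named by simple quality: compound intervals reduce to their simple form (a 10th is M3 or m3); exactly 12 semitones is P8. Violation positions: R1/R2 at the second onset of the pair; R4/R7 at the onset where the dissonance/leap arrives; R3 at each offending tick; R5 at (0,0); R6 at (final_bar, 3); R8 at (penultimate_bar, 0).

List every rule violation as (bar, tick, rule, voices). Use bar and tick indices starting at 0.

(2, 0, R2, (0, 1))
(3, 0, R4, (0, 1))
(4, 0, R2, (0, 1))

bar 0: v0=F3 v1=F4 downbeat P8
bar 1: v0=G3 v1=E4 downbeat M6
bar 2: v0=A3 v1=A4 downbeat P8
bar 3: v0=B3 v1=F4 downbeat TT
bar 4: v0=C4 v1=G4 downbeat P5
bar 5: v0=G3 v1=E4 downbeat M6
bar 6: v0=F3 v1=F4 downbeat P8
  -> R2 @ bar 2 tick 0 v(0, 1): G3/E4 M6 -> A3/A4 P8 similar
  -> R4 @ bar 3 tick 0 v(0, 1): B3/F4 TT untreated
  -> R2 @ bar 4 tick 0 v(0, 1): B3/F4 TT -> C4/G4 P5 similar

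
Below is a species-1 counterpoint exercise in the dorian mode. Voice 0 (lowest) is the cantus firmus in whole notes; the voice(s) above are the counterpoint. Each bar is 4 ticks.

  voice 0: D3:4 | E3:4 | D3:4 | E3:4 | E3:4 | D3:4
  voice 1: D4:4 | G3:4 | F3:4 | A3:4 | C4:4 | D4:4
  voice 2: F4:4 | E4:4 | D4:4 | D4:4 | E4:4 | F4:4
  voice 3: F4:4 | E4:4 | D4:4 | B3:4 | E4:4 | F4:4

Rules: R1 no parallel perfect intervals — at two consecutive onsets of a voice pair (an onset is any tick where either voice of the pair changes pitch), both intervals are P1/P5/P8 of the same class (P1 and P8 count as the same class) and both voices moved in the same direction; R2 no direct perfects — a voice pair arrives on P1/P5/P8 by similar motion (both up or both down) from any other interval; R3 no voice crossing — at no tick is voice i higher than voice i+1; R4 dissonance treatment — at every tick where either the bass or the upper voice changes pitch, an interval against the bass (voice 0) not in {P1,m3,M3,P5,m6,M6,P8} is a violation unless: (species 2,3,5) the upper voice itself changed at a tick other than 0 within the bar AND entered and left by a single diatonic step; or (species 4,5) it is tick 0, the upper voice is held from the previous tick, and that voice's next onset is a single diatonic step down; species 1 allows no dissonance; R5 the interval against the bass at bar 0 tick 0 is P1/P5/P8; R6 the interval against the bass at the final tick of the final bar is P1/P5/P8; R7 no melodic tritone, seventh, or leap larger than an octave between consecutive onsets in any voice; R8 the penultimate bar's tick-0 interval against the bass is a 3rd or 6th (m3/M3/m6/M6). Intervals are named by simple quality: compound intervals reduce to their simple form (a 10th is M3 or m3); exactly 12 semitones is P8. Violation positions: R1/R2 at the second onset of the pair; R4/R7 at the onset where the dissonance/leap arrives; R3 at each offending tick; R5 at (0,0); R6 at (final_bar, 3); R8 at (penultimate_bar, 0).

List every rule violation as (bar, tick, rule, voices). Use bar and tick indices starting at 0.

bar 0: v0=D3 v1=D4 v2=F4 v3=F4 downbeat m3
bar 1: v0=E3 v1=G3 v2=E4 v3=E4 downbeat P8
bar 2: v0=D3 v1=F3 v2=D4 v3=D4 downbeat P8
bar 3: v0=E3 v1=A3 v2=D4 v3=B3 downbeat P5
bar 4: v0=E3 v1=C4 v2=E4 v3=E4 downbeat P8
bar 5: v0=D3 v1=D4 v2=F4 v3=F4 downbeat m3
  -> R5 @ bar 0 tick 0 v(0, 2): opens on m3
  -> R5 @ bar 0 tick 0 v(0, 3): opens on m3
  -> R1 @ bar 1 tick 0 v(2, 3): F4/F4 P1 -> E4/E4 P1 similar
  -> R1 @ bar 2 tick 0 v(0, 2): E3/E4 P8 -> D3/D4 P8 similar
  -> R1 @ bar 2 tick 0 v(0, 3): E3/E4 P8 -> D3/D4 P8 similar
  -> R1 @ bar 2 tick 0 v(2, 3): E4/E4 P1 -> D4/D4 P1 similar
  -> R3 @ bar 3 tick 0 v(2, 3): D4 above B3
  -> R4 @ bar 3 tick 0 v(0, 1): E3/A3 P4 untreated
  -> R4 @ bar 3 tick 0 v(0, 2): E3/D4 m7 untreated
  -> R3 @ bar 3 tick 1 v(2, 3): D4 above B3
  -> R3 @ bar 3 tick 2 v(2, 3): D4 above B3
  -> R3 @ bar 3 tick 3 v(2, 3): D4 above B3
  -> R2 @ bar 4 tick 0 v(2, 3): D4/B3 m3 -> E4/E4 P1 similar
  -> R8 @ bar 4 tick 0 v(0, 2): penult P8 not 3rd/6th
  -> R8 @ bar 4 tick 0 v(0, 3): penult P8 not 3rd/6th
  -> R1 @ bar 5 tick 0 v(2, 3): E4/E4 P1 -> F4/F4 P1 similar
  -> R6 @ bar 5 tick 3 v(0, 2): closes on m3
  -> R6 @ bar 5 tick 3 v(0, 3): closes on m3

(0, 0, R5, (0, 2))
(0, 0, R5, (0, 3))
(1, 0, R1, (2, 3))
(2, 0, R1, (0, 2))
(2, 0, R1, (0, 3))
(2, 0, R1, (2, 3))
(3, 0, R3, (2, 3))
(3, 0, R4, (0, 1))
(3, 0, R4, (0, 2))
(3, 1, R3, (2, 3))
(3, 2, R3, (2, 3))
(3, 3, R3, (2, 3))
(4, 0, R2, (2, 3))
(4, 0, R8, (0, 2))
(4, 0, R8, (0, 3))
(5, 0, R1, (2, 3))
(5, 3, R6, (0, 2))
(5, 3, R6, (0, 3))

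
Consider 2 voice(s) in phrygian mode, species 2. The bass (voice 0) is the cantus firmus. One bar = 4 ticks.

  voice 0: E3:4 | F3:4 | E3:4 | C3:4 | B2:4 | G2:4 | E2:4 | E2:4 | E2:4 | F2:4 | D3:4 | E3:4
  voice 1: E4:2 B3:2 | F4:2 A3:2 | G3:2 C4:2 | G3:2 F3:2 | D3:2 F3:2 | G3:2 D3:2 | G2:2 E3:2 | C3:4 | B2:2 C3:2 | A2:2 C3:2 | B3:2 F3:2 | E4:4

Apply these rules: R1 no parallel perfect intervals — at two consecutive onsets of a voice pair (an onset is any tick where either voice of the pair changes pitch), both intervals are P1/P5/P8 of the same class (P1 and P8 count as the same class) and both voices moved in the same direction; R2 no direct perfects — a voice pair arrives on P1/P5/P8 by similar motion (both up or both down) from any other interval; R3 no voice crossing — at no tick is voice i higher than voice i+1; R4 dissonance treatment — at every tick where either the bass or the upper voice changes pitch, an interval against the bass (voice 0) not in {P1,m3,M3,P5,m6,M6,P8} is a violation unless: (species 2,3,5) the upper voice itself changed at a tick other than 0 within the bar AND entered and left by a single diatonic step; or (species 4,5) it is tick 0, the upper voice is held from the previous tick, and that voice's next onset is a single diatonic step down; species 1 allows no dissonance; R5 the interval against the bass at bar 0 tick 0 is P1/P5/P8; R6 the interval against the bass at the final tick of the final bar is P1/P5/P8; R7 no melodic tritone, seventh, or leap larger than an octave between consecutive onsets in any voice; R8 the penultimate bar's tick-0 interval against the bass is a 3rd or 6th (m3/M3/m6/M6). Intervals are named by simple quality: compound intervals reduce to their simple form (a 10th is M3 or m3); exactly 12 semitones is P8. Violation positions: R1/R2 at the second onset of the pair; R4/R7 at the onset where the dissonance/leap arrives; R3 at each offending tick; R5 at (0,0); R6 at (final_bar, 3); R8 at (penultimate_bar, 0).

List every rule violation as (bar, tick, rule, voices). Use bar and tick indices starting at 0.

bar 0: v0=E3 v1=E4 downbeat P8
bar 1: v0=F3 v1=F4 downbeat P8
bar 2: v0=E3 v1=G3 downbeat m3
bar 3: v0=C3 v1=G3 downbeat P5
bar 4: v0=B2 v1=D3 downbeat m3
bar 5: v0=G2 v1=G3 downbeat P8
bar 6: v0=E2 v1=G2 downbeat m3
bar 7: v0=E2 v1=C3 downbeat m6
bar 8: v0=E2 v1=B2 downbeat P5
bar 9: v0=F2 v1=A2 downbeat M3
bar 10: v0=D3 v1=B3 downbeat M6
bar 11: v0=E3 v1=E4 downbeat P8
  -> R2 @ bar 1 tick 0 v(0, 1): E3/B3 P5 -> F3/F4 P8 similar
  -> R7 @ bar 1 tick 0 v(1,): B3->F4 leap 6st
  -> R2 @ bar 3 tick 0 v(0, 1): E3/C4 m6 -> C3/G3 P5 similar
  -> R4 @ bar 3 tick 2 v(0, 1): C3/F3 P4 untreated
  -> R4 @ bar 4 tick 2 v(0, 1): B2/F3 TT untreated
  -> R7 @ bar 10 tick 0 v(1,): C3->B3 leap 11st
  -> R7 @ bar 10 tick 2 v(1,): B3->F3 leap 6st
  -> R2 @ bar 11 tick 0 v(0, 1): D3/F3 m3 -> E3/E4 P8 similar
  -> R7 @ bar 11 tick 0 v(1,): F3->E4 leap 11st

(1, 0, R2, (0, 1))
(1, 0, R7, (1,))
(3, 0, R2, (0, 1))
(3, 2, R4, (0, 1))
(4, 2, R4, (0, 1))
(10, 0, R7, (1,))
(10, 2, R7, (1,))
(11, 0, R2, (0, 1))
(11, 0, R7, (1,))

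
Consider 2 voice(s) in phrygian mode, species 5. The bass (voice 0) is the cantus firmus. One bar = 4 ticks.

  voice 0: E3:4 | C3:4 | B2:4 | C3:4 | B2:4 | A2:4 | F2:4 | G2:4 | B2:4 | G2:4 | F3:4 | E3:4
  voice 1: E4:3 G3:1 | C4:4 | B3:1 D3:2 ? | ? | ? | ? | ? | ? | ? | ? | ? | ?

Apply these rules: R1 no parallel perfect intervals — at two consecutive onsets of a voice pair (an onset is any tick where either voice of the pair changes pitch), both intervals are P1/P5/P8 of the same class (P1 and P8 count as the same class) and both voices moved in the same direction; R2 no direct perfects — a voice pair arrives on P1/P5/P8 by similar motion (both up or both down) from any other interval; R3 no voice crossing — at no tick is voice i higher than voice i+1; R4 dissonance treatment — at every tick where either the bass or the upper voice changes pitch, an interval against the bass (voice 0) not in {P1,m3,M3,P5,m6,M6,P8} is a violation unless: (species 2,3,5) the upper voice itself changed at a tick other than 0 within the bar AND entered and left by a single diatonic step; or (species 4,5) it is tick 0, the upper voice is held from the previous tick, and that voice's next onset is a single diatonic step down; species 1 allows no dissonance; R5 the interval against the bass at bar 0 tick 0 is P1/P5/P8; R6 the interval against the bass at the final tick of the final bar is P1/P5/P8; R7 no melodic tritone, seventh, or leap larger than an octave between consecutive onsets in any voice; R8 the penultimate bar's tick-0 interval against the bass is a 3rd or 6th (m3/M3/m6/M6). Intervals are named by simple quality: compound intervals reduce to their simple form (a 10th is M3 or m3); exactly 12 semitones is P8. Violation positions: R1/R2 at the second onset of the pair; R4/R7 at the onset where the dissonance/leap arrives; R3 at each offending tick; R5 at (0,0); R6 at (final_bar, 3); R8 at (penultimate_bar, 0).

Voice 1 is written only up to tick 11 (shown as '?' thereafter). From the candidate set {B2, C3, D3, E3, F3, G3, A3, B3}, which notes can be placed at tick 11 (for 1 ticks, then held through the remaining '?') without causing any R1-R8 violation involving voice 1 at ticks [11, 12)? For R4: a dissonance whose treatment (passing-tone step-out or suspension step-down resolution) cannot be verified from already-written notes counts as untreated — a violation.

{B2, B3, D3, G3}

B2: legal
C3: violates R4
D3: legal
E3: violates R4
F3: violates R4
G3: legal
A3: violates R4
B3: legal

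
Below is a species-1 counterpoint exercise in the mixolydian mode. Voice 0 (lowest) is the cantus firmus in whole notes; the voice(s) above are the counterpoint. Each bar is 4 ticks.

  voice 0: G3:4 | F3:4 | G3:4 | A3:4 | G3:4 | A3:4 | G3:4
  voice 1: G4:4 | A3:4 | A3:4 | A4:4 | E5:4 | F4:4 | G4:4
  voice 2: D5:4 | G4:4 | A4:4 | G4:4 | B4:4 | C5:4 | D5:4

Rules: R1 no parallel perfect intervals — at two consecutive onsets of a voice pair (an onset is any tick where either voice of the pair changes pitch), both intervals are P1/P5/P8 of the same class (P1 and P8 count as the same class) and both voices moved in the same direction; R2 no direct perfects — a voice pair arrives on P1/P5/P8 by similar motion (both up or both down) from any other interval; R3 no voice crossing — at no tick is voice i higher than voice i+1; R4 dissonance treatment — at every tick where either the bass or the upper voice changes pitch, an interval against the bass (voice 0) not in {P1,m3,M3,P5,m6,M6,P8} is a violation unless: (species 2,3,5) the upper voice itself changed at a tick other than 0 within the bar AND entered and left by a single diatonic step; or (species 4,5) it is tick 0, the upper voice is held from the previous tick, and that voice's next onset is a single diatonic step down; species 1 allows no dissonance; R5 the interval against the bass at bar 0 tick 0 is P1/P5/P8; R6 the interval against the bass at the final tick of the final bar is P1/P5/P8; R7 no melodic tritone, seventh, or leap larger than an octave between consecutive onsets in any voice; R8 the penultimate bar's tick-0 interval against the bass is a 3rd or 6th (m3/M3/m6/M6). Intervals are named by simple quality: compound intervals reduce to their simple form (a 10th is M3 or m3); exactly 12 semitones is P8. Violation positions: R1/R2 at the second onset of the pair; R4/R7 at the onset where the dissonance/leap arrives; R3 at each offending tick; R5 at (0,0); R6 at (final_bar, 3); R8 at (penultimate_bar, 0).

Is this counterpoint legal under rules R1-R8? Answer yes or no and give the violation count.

bar 0: v0=G3 v1=G4 v2=D5 (P5)
bar 1: v0=F3 v1=A3 v2=G4 (M2)
bar 2: v0=G3 v1=A3 v2=A4 (M2)
bar 3: v0=A3 v1=A4 v2=G4 (m7)
bar 4: v0=G3 v1=E5 v2=B4 (M3)
bar 5: v0=A3 v1=F4 v2=C5 (m3)
bar 6: v0=G3 v1=G4 v2=D5 (P5)
  R4 @ bar1.0: F3/G4 M2 untreated
  R7 @ bar1.0: G4->A3 leap 10st
  R4 @ bar2.0: G3/A3 M2 untreated
  R4 @ bar2.0: G3/A4 M2 untreated
  R2 @ bar3.0: G3/A3 M2 -> A3/A4 P8 similar
  R3 @ bar3.0: A4 above G4
  R4 @ bar3.0: A3/G4 m7 untreated
  R3 @ bar3.1: A4 above G4
  R3 @ bar3.2: A4 above G4
  R3 @ bar3.3: A4 above G4
  R3 @ bar4.0: E5 above B4
  R3 @ bar4.1: E5 above B4
  R3 @ bar4.2: E5 above B4
  R3 @ bar4.3: E5 above B4
  R7 @ bar5.0: E5->F4 leap 11st
  R1 @ bar6.0: F4/C5 P5 -> G4/D5 P5 similar

No (16 violations)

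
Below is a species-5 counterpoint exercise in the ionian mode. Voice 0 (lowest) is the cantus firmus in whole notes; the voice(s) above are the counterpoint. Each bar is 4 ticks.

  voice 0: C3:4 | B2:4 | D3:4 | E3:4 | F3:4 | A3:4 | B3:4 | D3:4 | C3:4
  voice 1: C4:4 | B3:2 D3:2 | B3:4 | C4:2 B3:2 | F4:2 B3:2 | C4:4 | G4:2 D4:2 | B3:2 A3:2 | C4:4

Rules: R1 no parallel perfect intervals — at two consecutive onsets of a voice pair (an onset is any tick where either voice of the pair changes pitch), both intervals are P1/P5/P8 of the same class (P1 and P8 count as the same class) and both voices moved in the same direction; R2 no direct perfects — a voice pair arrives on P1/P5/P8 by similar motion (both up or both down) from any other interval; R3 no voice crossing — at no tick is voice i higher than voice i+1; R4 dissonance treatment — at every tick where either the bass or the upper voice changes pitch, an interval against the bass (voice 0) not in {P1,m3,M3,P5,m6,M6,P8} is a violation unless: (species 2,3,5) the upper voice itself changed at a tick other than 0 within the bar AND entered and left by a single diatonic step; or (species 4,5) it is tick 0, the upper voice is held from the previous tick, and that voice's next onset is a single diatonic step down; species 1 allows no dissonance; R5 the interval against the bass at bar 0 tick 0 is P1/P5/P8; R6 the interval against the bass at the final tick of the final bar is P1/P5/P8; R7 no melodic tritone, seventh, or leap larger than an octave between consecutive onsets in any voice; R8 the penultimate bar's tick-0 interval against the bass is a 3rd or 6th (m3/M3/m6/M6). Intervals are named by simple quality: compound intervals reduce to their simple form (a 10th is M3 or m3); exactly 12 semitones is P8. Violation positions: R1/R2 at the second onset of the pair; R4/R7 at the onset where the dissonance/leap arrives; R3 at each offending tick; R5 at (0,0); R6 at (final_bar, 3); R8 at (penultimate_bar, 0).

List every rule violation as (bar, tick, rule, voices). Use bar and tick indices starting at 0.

(1, 0, R1, (0, 1))
(4, 0, R2, (0, 1))
(4, 0, R7, (1,))
(4, 2, R4, (0, 1))
(4, 2, R7, (1,))

bar 0: v0=C3 v1=C4 downbeat P8
bar 1: v0=B2 v1=B3 downbeat P8
bar 2: v0=D3 v1=B3 downbeat M6
bar 3: v0=E3 v1=C4 downbeat m6
bar 4: v0=F3 v1=F4 downbeat P8
bar 5: v0=A3 v1=C4 downbeat m3
bar 6: v0=B3 v1=G4 downbeat m6
bar 7: v0=D3 v1=B3 downbeat M6
bar 8: v0=C3 v1=C4 downbeat P8
  -> R1 @ bar 1 tick 0 v(0, 1): C3/C4 P8 -> B2/B3 P8 similar
  -> R2 @ bar 4 tick 0 v(0, 1): E3/B3 P5 -> F3/F4 P8 similar
  -> R7 @ bar 4 tick 0 v(1,): B3->F4 leap 6st
  -> R4 @ bar 4 tick 2 v(0, 1): F3/B3 TT untreated
  -> R7 @ bar 4 tick 2 v(1,): F4->B3 leap 6st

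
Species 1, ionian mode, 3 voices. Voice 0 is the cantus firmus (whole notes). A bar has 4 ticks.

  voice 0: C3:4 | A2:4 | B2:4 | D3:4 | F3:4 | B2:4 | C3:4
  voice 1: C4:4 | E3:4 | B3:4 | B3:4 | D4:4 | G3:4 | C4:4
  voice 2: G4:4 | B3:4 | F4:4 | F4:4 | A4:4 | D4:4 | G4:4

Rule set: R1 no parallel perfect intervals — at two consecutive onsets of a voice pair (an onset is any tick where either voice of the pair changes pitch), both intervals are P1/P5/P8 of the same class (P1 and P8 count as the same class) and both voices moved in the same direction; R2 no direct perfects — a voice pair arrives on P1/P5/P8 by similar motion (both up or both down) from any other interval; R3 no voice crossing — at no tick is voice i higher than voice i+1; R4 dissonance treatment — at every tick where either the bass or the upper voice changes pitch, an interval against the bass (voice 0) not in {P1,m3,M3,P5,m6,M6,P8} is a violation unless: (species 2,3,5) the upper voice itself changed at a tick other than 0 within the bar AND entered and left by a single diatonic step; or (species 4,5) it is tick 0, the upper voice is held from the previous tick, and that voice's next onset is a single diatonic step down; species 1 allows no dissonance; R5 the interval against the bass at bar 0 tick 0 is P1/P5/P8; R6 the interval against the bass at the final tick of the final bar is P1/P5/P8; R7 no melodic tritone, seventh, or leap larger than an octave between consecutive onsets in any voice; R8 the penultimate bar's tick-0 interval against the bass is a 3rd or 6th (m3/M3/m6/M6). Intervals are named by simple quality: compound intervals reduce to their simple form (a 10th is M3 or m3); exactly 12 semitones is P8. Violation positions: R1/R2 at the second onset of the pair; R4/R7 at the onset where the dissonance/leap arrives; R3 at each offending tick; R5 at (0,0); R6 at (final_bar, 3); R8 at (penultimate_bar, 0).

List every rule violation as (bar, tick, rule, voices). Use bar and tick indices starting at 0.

bar 0: v0=C3 v1=C4 v2=G4 downbeat P5
bar 1: v0=A2 v1=E3 v2=B3 downbeat M2
bar 2: v0=B2 v1=B3 v2=F4 downbeat TT
bar 3: v0=D3 v1=B3 v2=F4 downbeat m3
bar 4: v0=F3 v1=D4 v2=A4 downbeat M3
bar 5: v0=B2 v1=G3 v2=D4 downbeat m3
bar 6: v0=C3 v1=C4 v2=G4 downbeat P5
  -> R1 @ bar 1 tick 0 v(1, 2): C4/G4 P5 -> E3/B3 P5 similar
  -> R2 @ bar 1 tick 0 v(0, 1): C3/C4 P8 -> A2/E3 P5 similar
  -> R4 @ bar 1 tick 0 v(0, 2): A2/B3 M2 untreated
  -> R2 @ bar 2 tick 0 v(0, 1): A2/E3 P5 -> B2/B3 P8 similar
  -> R4 @ bar 2 tick 0 v(0, 2): B2/F4 TT untreated
  -> R7 @ bar 2 tick 0 v(2,): B3->F4 leap 6st
  -> R2 @ bar 4 tick 0 v(1, 2): B3/F4 TT -> D4/A4 P5 similar
  -> R1 @ bar 5 tick 0 v(1, 2): D4/A4 P5 -> G3/D4 P5 similar
  -> R7 @ bar 5 tick 0 v(0,): F3->B2 leap 6st
  -> R1 @ bar 6 tick 0 v(1, 2): G3/D4 P5 -> C4/G4 P5 similar
  -> R2 @ bar 6 tick 0 v(0, 1): B2/G3 m6 -> C3/C4 P8 similar
  -> R2 @ bar 6 tick 0 v(0, 2): B2/D4 m3 -> C3/G4 P5 similar

(1, 0, R1, (1, 2))
(1, 0, R2, (0, 1))
(1, 0, R4, (0, 2))
(2, 0, R2, (0, 1))
(2, 0, R4, (0, 2))
(2, 0, R7, (2,))
(4, 0, R2, (1, 2))
(5, 0, R1, (1, 2))
(5, 0, R7, (0,))
(6, 0, R1, (1, 2))
(6, 0, R2, (0, 1))
(6, 0, R2, (0, 2))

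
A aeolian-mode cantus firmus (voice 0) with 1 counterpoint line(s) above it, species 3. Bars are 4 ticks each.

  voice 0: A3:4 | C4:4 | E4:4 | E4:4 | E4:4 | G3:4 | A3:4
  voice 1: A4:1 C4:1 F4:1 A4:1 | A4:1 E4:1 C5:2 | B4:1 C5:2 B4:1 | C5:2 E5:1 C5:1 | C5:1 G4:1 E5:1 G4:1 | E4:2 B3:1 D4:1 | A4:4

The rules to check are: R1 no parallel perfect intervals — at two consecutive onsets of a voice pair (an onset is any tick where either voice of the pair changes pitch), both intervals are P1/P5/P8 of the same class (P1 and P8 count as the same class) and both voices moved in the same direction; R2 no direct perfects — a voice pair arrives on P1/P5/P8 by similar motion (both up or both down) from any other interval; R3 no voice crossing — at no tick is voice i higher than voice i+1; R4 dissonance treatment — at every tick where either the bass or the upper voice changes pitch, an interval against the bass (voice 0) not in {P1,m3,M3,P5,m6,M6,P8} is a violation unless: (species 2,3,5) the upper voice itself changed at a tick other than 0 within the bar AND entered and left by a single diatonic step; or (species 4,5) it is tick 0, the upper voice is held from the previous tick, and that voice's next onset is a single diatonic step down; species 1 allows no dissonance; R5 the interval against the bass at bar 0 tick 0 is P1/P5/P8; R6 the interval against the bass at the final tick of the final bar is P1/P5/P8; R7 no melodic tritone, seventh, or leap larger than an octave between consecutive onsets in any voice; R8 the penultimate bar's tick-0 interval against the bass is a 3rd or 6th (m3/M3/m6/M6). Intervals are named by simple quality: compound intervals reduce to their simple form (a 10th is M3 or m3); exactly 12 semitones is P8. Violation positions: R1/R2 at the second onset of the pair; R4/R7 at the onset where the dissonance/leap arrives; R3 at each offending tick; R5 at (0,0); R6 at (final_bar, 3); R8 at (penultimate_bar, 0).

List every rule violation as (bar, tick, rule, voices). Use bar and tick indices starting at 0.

(6, 0, R2, (0, 1))

bar 0: v0=A3 v1=A4 downbeat P8
bar 1: v0=C4 v1=A4 downbeat M6
bar 2: v0=E4 v1=B4 downbeat P5
bar 3: v0=E4 v1=C5 downbeat m6
bar 4: v0=E4 v1=C5 downbeat m6
bar 5: v0=G3 v1=E4 downbeat M6
bar 6: v0=A3 v1=A4 downbeat P8
  -> R2 @ bar 6 tick 0 v(0, 1): G3/D4 P5 -> A3/A4 P8 similar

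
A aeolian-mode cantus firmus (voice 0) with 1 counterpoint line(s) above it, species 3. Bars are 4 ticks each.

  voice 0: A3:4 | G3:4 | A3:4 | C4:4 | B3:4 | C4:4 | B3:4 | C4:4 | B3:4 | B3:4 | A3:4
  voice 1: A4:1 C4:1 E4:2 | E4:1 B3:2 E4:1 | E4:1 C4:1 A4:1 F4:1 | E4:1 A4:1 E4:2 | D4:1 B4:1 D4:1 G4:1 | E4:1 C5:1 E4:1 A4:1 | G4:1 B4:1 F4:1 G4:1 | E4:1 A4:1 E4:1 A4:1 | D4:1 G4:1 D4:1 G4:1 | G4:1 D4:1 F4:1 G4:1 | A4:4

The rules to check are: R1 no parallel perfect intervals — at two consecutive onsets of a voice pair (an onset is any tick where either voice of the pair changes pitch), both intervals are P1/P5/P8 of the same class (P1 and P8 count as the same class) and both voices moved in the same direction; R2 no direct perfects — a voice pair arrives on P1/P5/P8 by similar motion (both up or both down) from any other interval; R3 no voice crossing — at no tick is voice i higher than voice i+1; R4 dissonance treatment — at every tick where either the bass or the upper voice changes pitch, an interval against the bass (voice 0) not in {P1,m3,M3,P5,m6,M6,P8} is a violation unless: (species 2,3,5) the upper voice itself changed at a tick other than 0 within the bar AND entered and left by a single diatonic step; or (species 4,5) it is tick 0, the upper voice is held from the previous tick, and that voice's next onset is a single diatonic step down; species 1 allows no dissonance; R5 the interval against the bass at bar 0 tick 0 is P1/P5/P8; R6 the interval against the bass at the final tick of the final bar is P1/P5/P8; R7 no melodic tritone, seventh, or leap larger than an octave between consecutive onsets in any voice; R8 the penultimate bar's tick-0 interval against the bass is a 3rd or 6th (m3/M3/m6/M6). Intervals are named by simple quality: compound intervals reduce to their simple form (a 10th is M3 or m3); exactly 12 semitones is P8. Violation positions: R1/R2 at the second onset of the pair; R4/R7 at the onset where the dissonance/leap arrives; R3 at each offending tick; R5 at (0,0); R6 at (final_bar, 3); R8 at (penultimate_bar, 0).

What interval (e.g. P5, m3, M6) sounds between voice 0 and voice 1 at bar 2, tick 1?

voice 0=A3 voice 1=C4 -> m3

m3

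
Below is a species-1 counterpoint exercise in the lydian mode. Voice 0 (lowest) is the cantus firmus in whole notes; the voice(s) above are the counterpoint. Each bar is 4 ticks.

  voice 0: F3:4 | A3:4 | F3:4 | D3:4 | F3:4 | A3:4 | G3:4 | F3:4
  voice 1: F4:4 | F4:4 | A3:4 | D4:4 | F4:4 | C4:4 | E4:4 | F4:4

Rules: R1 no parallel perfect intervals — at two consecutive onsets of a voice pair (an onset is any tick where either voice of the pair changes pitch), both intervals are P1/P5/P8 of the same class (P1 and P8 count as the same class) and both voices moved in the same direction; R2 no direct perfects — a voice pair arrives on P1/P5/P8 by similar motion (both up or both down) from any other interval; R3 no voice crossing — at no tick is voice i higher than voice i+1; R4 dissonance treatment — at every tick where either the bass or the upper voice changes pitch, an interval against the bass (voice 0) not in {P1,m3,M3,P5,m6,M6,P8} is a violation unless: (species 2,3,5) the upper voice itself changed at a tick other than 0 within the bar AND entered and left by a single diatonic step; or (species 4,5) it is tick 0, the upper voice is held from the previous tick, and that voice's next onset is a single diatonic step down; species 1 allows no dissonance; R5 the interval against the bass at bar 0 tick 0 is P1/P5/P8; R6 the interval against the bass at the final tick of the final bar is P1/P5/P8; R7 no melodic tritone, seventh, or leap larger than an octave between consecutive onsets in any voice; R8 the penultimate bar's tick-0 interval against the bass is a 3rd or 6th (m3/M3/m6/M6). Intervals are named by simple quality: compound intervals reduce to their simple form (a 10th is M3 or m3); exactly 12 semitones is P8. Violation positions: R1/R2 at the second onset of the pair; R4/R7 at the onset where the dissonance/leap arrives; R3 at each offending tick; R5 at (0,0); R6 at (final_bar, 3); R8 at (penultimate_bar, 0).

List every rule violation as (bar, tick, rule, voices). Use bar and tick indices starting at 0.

bar 0: v0=F3 v1=F4 downbeat P8
bar 1: v0=A3 v1=F4 downbeat m6
bar 2: v0=F3 v1=A3 downbeat M3
bar 3: v0=D3 v1=D4 downbeat P8
bar 4: v0=F3 v1=F4 downbeat P8
bar 5: v0=A3 v1=C4 downbeat m3
bar 6: v0=G3 v1=E4 downbeat M6
bar 7: v0=F3 v1=F4 downbeat P8
  -> R1 @ bar 4 tick 0 v(0, 1): D3/D4 P8 -> F3/F4 P8 similar

(4, 0, R1, (0, 1))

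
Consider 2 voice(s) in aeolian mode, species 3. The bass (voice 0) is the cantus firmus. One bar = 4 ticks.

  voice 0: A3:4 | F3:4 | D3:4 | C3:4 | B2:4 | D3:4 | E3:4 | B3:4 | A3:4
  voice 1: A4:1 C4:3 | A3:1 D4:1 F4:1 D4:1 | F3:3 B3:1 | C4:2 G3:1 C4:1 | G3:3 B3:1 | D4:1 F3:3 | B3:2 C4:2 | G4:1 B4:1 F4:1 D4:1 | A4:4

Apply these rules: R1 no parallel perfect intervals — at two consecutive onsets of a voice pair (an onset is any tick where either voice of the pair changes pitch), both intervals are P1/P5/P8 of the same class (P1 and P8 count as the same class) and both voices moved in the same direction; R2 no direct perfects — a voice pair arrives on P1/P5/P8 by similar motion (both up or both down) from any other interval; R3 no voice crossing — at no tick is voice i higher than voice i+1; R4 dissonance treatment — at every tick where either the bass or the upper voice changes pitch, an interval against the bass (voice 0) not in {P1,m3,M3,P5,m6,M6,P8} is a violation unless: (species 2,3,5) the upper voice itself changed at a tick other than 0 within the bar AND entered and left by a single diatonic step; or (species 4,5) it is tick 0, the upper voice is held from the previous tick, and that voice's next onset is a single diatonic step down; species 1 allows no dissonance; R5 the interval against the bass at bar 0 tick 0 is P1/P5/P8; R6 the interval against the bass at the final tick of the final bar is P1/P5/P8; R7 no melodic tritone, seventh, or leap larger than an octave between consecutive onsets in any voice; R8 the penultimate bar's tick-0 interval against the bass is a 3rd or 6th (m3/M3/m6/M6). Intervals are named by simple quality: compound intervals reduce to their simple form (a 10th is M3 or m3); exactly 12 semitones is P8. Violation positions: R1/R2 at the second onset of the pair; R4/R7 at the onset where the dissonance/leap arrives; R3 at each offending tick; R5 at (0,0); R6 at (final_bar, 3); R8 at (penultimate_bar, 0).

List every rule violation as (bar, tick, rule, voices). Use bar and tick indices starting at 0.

(2, 3, R7, (1,))
(5, 0, R1, (0, 1))
(6, 0, R2, (0, 1))
(6, 0, R7, (1,))
(7, 2, R4, (0, 1))
(7, 2, R7, (1,))

bar 0: v0=A3 v1=A4 downbeat P8
bar 1: v0=F3 v1=A3 downbeat M3
bar 2: v0=D3 v1=F3 downbeat m3
bar 3: v0=C3 v1=C4 downbeat P8
bar 4: v0=B2 v1=G3 downbeat m6
bar 5: v0=D3 v1=D4 downbeat P8
bar 6: v0=E3 v1=B3 downbeat P5
bar 7: v0=B3 v1=G4 downbeat m6
bar 8: v0=A3 v1=A4 downbeat P8
  -> R7 @ bar 2 tick 3 v(1,): F3->B3 leap 6st
  -> R1 @ bar 5 tick 0 v(0, 1): B2/B3 P8 -> D3/D4 P8 similar
  -> R2 @ bar 6 tick 0 v(0, 1): D3/F3 m3 -> E3/B3 P5 similar
  -> R7 @ bar 6 tick 0 v(1,): F3->B3 leap 6st
  -> R4 @ bar 7 tick 2 v(0, 1): B3/F4 TT untreated
  -> R7 @ bar 7 tick 2 v(1,): B4->F4 leap 6st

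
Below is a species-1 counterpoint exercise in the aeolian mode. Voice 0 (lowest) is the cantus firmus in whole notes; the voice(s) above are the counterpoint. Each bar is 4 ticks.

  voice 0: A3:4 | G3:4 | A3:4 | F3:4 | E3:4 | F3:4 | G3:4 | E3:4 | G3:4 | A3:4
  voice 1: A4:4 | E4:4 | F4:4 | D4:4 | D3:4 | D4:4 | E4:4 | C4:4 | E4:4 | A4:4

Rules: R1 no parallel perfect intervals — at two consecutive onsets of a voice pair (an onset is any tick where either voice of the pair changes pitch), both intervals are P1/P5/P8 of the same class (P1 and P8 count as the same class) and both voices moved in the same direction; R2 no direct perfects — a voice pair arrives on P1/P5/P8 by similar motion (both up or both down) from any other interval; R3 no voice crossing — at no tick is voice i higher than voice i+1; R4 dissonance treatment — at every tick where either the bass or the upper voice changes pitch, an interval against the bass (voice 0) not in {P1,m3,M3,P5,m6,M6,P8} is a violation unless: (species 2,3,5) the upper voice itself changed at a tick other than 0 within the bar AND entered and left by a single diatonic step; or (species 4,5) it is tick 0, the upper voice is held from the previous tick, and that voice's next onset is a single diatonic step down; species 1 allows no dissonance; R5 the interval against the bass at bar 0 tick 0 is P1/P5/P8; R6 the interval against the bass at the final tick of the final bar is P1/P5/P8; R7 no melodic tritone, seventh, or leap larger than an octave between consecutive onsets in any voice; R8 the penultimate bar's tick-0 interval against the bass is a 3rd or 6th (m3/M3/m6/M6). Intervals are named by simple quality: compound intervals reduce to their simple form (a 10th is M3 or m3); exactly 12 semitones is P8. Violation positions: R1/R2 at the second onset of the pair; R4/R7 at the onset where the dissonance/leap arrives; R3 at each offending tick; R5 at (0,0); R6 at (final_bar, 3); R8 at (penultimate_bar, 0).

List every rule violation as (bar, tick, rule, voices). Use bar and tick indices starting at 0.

bar 0: v0=A3 v1=A4 downbeat P8
bar 1: v0=G3 v1=E4 downbeat M6
bar 2: v0=A3 v1=F4 downbeat m6
bar 3: v0=F3 v1=D4 downbeat M6
bar 4: v0=E3 v1=D3 downbeat M2
bar 5: v0=F3 v1=D4 downbeat M6
bar 6: v0=G3 v1=E4 downbeat M6
bar 7: v0=E3 v1=C4 downbeat m6
bar 8: v0=G3 v1=E4 downbeat M6
bar 9: v0=A3 v1=A4 downbeat P8
  -> R3 @ bar 4 tick 0 v(0, 1): E3 above D3
  -> R4 @ bar 4 tick 0 v(0, 1): E3/D3 M2 untreated
  -> R3 @ bar 4 tick 1 v(0, 1): E3 above D3
  -> R3 @ bar 4 tick 2 v(0, 1): E3 above D3
  -> R3 @ bar 4 tick 3 v(0, 1): E3 above D3
  -> R2 @ bar 9 tick 0 v(0, 1): G3/E4 M6 -> A3/A4 P8 similar

(4, 0, R3, (0, 1))
(4, 0, R4, (0, 1))
(4, 1, R3, (0, 1))
(4, 2, R3, (0, 1))
(4, 3, R3, (0, 1))
(9, 0, R2, (0, 1))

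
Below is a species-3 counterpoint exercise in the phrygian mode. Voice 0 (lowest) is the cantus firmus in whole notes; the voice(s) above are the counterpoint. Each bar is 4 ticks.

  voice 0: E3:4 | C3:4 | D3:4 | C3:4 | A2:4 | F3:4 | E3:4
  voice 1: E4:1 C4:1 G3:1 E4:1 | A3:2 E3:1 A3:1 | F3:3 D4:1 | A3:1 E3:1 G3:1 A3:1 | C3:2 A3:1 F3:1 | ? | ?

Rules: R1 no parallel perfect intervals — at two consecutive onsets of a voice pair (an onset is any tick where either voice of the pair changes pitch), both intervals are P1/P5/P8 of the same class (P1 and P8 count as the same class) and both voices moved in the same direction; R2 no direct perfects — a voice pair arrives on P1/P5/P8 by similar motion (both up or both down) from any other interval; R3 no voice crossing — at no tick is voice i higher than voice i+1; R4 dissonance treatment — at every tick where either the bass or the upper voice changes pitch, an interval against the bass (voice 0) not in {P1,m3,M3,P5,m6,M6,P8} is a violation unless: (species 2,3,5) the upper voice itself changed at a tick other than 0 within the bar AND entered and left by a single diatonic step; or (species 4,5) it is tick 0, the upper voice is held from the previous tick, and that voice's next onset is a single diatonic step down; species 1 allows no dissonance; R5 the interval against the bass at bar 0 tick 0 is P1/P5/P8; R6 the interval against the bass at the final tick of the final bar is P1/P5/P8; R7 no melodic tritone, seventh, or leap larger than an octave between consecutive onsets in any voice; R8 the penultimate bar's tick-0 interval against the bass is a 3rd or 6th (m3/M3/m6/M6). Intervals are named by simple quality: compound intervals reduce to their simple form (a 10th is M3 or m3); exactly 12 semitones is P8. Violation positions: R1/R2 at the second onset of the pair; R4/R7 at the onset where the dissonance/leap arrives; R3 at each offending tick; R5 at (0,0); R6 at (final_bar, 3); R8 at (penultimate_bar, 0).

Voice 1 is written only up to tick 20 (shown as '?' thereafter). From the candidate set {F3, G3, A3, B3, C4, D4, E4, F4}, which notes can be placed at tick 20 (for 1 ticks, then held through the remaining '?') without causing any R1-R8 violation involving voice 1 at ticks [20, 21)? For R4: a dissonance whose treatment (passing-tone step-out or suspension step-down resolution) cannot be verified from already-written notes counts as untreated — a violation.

F3: violates R8
G3: violates R4,R8
A3: legal
B3: violates R4,R7,R8
C4: violates R2,R8
D4: legal
E4: violates R4,R7,R8
F4: violates R2,R8

{A3, D4}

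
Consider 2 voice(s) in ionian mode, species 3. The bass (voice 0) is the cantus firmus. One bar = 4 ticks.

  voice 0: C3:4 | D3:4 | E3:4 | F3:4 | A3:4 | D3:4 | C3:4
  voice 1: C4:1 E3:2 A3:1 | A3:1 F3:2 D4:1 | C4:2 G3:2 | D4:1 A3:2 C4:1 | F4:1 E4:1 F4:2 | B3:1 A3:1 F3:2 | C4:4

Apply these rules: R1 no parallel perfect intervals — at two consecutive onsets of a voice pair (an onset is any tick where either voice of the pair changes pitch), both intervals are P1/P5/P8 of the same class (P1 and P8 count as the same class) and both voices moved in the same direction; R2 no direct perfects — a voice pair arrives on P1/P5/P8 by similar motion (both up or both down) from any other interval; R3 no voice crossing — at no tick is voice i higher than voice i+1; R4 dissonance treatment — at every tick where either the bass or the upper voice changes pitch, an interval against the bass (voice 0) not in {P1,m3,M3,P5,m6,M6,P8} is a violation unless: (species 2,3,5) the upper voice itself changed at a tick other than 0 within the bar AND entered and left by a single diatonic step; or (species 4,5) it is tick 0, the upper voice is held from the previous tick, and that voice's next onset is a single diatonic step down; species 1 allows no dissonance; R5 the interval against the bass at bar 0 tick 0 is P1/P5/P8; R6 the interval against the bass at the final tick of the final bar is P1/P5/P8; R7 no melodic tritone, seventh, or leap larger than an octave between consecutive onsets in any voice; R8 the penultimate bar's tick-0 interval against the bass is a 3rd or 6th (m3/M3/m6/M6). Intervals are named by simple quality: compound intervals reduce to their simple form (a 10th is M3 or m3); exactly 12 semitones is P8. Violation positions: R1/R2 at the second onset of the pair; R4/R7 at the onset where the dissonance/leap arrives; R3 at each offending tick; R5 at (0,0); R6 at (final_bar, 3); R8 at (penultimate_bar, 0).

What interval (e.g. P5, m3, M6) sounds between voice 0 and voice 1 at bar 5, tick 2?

m3

voice 0=D3 voice 1=F3 -> m3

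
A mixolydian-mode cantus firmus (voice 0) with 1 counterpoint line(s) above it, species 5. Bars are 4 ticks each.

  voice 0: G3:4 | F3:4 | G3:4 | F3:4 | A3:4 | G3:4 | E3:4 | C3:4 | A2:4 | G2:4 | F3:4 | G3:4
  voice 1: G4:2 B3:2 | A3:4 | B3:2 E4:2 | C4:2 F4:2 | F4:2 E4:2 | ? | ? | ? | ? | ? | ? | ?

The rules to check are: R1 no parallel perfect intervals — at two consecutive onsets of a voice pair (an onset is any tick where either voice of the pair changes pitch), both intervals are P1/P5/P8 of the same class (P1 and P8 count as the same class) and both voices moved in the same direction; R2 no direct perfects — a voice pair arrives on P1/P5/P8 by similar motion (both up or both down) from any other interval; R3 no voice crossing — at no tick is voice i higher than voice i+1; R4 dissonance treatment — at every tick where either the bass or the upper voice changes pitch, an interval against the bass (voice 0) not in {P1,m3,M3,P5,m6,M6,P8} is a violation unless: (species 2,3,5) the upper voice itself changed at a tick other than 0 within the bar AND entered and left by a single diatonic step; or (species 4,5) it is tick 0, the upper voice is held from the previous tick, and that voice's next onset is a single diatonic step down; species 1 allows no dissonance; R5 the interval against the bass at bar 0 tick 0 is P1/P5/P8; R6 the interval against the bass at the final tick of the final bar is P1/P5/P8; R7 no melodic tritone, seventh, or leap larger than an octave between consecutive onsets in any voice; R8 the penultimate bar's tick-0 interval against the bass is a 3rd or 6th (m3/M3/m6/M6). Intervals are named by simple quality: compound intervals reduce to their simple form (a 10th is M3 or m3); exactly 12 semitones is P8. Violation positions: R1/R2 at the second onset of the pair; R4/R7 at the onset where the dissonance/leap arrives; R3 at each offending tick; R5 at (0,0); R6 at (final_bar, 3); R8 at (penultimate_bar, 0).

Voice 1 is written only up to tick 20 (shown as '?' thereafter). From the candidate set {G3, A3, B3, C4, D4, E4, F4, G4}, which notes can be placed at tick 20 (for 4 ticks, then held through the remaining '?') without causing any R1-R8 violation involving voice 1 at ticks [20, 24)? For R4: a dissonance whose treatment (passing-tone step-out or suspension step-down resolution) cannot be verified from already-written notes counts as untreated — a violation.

G3: violates R2
A3: violates R4
B3: legal
C4: violates R4
D4: violates R1
E4: legal
F4: violates R4
G4: legal

{B3, E4, G4}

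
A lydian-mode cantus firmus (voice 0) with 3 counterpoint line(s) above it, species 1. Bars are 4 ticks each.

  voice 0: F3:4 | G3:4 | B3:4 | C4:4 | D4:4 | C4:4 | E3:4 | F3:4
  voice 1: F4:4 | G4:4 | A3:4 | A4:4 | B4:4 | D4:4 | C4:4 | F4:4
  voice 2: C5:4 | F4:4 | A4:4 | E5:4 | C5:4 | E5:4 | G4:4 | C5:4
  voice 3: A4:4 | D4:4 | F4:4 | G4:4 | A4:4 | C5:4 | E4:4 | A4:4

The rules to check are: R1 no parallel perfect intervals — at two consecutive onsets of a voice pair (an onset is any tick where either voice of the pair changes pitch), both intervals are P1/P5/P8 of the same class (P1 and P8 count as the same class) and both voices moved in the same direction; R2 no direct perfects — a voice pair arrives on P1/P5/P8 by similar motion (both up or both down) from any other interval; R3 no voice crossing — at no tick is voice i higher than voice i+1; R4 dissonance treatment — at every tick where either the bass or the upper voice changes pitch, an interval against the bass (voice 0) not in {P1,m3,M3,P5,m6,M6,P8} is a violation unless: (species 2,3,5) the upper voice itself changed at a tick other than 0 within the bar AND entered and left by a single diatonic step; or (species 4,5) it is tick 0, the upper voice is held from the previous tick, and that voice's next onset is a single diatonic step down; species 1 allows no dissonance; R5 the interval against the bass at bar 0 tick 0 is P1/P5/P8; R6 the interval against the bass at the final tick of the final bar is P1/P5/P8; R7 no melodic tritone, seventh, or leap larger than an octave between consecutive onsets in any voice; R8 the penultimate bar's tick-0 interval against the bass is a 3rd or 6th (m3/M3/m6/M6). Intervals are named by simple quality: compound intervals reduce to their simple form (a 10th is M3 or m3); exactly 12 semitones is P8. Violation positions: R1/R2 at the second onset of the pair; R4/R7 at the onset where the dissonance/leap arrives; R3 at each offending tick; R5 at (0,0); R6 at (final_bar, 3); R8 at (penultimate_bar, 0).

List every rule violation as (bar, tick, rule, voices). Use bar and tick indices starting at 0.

(0, 0, R3, (2, 3))
(0, 0, R5, (0, 3))
(0, 1, R3, (2, 3))
(0, 2, R3, (2, 3))
(0, 3, R3, (2, 3))
(1, 0, R1, (0, 1))
(1, 0, R3, (1, 2))
(1, 0, R3, (2, 3))
(1, 0, R4, (0, 2))
(1, 1, R3, (1, 2))
(1, 1, R3, (2, 3))
(1, 2, R3, (1, 2))
(1, 2, R3, (2, 3))
(1, 3, R3, (1, 2))
(1, 3, R3, (2, 3))
(2, 0, R3, (0, 1))
(2, 0, R3, (2, 3))
(2, 0, R4, (0, 1))
(2, 0, R4, (0, 2))
(2, 0, R4, (0, 3))
(2, 0, R7, (1,))
(2, 1, R3, (0, 1))
(2, 1, R3, (2, 3))
(2, 2, R3, (0, 1))
(2, 2, R3, (2, 3))
(2, 3, R3, (0, 1))
(2, 3, R3, (2, 3))
(3, 0, R2, (0, 3))
(3, 0, R2, (1, 2))
(3, 0, R3, (2, 3))
(3, 1, R3, (2, 3))
(3, 2, R3, (2, 3))
(3, 3, R3, (2, 3))
(4, 0, R1, (0, 3))
(4, 0, R3, (2, 3))
(4, 0, R4, (0, 2))
(4, 1, R3, (2, 3))
(4, 2, R3, (2, 3))
(4, 3, R3, (2, 3))
(5, 0, R3, (2, 3))
(5, 0, R4, (0, 1))
(5, 1, R3, (2, 3))
(5, 2, R3, (2, 3))
(5, 3, R3, (2, 3))
(6, 0, R1, (0, 3))
(6, 0, R2, (1, 2))
(6, 0, R3, (2, 3))
(6, 0, R8, (0, 3))
(6, 1, R3, (2, 3))
(6, 2, R3, (2, 3))
(6, 3, R3, (2, 3))
(7, 0, R1, (1, 2))
(7, 0, R2, (0, 1))
(7, 0, R2, (0, 2))
(7, 0, R3, (2, 3))
(7, 1, R3, (2, 3))
(7, 2, R3, (2, 3))
(7, 3, R3, (2, 3))
(7, 3, R6, (0, 3))

bar 0: v0=F3 v1=F4 v2=C5 v3=A4 downbeat M3
bar 1: v0=G3 v1=G4 v2=F4 v3=D4 downbeat P5
bar 2: v0=B3 v1=A3 v2=A4 v3=F4 downbeat TT
bar 3: v0=C4 v1=A4 v2=E5 v3=G4 downbeat P5
bar 4: v0=D4 v1=B4 v2=C5 v3=A4 downbeat P5
bar 5: v0=C4 v1=D4 v2=E5 v3=C5 downbeat P8
bar 6: v0=E3 v1=C4 v2=G4 v3=E4 downbeat P8
bar 7: v0=F3 v1=F4 v2=C5 v3=A4 downbeat M3
  -> R3 @ bar 0 tick 0 v(2, 3): C5 above A4
  -> R5 @ bar 0 tick 0 v(0, 3): opens on M3
  -> R3 @ bar 0 tick 1 v(2, 3): C5 above A4
  -> R3 @ bar 0 tick 2 v(2, 3): C5 above A4
  -> R3 @ bar 0 tick 3 v(2, 3): C5 above A4
  -> R1 @ bar 1 tick 0 v(0, 1): F3/F4 P8 -> G3/G4 P8 similar
  -> R3 @ bar 1 tick 0 v(1, 2): G4 above F4
  -> R3 @ bar 1 tick 0 v(2, 3): F4 above D4
  -> R4 @ bar 1 tick 0 v(0, 2): G3/F4 m7 untreated
  -> R3 @ bar 1 tick 1 v(1, 2): G4 above F4
  -> R3 @ bar 1 tick 1 v(2, 3): F4 above D4
  -> R3 @ bar 1 tick 2 v(1, 2): G4 above F4
  -> R3 @ bar 1 tick 2 v(2, 3): F4 above D4
  -> R3 @ bar 1 tick 3 v(1, 2): G4 above F4
  -> R3 @ bar 1 tick 3 v(2, 3): F4 above D4
  -> R3 @ bar 2 tick 0 v(0, 1): B3 above A3
  -> R3 @ bar 2 tick 0 v(2, 3): A4 above F4
  -> R4 @ bar 2 tick 0 v(0, 1): B3/A3 M2 untreated
  -> R4 @ bar 2 tick 0 v(0, 2): B3/A4 m7 untreated
  -> R4 @ bar 2 tick 0 v(0, 3): B3/F4 TT untreated
  -> R7 @ bar 2 tick 0 v(1,): G4->A3 leap 10st
  -> R3 @ bar 2 tick 1 v(0, 1): B3 above A3
  -> R3 @ bar 2 tick 1 v(2, 3): A4 above F4
  -> R3 @ bar 2 tick 2 v(0, 1): B3 above A3
  -> R3 @ bar 2 tick 2 v(2, 3): A4 above F4
  -> R3 @ bar 2 tick 3 v(0, 1): B3 above A3
  -> R3 @ bar 2 tick 3 v(2, 3): A4 above F4
  -> R2 @ bar 3 tick 0 v(0, 3): B3/F4 TT -> C4/G4 P5 similar
  -> R2 @ bar 3 tick 0 v(1, 2): A3/A4 P8 -> A4/E5 P5 similar
  -> R3 @ bar 3 tick 0 v(2, 3): E5 above G4
  -> R3 @ bar 3 tick 1 v(2, 3): E5 above G4
  -> R3 @ bar 3 tick 2 v(2, 3): E5 above G4
  -> R3 @ bar 3 tick 3 v(2, 3): E5 above G4
  -> R1 @ bar 4 tick 0 v(0, 3): C4/G4 P5 -> D4/A4 P5 similar
  -> R3 @ bar 4 tick 0 v(2, 3): C5 above A4
  -> R4 @ bar 4 tick 0 v(0, 2): D4/C5 m7 untreated
  -> R3 @ bar 4 tick 1 v(2, 3): C5 above A4
  -> R3 @ bar 4 tick 2 v(2, 3): C5 above A4
  -> R3 @ bar 4 tick 3 v(2, 3): C5 above A4
  -> R3 @ bar 5 tick 0 v(2, 3): E5 above C5
  -> R4 @ bar 5 tick 0 v(0, 1): C4/D4 M2 untreated
  -> R3 @ bar 5 tick 1 v(2, 3): E5 above C5
  -> R3 @ bar 5 tick 2 v(2, 3): E5 above C5
  -> R3 @ bar 5 tick 3 v(2, 3): E5 above C5
  -> R1 @ bar 6 tick 0 v(0, 3): C4/C5 P8 -> E3/E4 P8 similar
  -> R2 @ bar 6 tick 0 v(1, 2): D4/E5 M2 -> C4/G4 P5 similar
  -> R3 @ bar 6 tick 0 v(2, 3): G4 above E4
  -> R8 @ bar 6 tick 0 v(0, 3): penult P8 not 3rd/6th
  -> R3 @ bar 6 tick 1 v(2, 3): G4 above E4
  -> R3 @ bar 6 tick 2 v(2, 3): G4 above E4
  -> R3 @ bar 6 tick 3 v(2, 3): G4 above E4
  -> R1 @ bar 7 tick 0 v(1, 2): C4/G4 P5 -> F4/C5 P5 similar
  -> R2 @ bar 7 tick 0 v(0, 1): E3/C4 m6 -> F3/F4 P8 similar
  -> R2 @ bar 7 tick 0 v(0, 2): E3/G4 m3 -> F3/C5 P5 similar
  -> R3 @ bar 7 tick 0 v(2, 3): C5 above A4
  -> R3 @ bar 7 tick 1 v(2, 3): C5 above A4
  -> R3 @ bar 7 tick 2 v(2, 3): C5 above A4
  -> R3 @ bar 7 tick 3 v(2, 3): C5 above A4
  -> R6 @ bar 7 tick 3 v(0, 3): closes on M3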